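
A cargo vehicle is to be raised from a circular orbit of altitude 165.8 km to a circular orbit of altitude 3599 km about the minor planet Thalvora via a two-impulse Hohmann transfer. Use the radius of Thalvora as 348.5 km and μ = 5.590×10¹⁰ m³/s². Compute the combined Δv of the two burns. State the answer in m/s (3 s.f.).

Δv_total ≈ 171 m/s

r₁ = 348.5 + 165.8 = 514.30 km = 5.1430×10⁵ m.
r₂ = 348.5 + 3599 = 3947.5 km = 3.9475×10⁶ m.
Transfer ellipse a_t = (r₁ + r₂)/2 = 2.231×10⁶ m.
At r₁: circular v_c1 = √(μ/r₁) = 329.7 m/s; transfer-periapsis v_p = √[μ(2/r₁ − 1/a_t)] = 438.5 m/s.
Δv₁ = v_p − v_c1 = 108.9 m/s.
At r₂: circular v_c2 = √(μ/r₂) = 119.0 m/s; transfer-apoapsis v_a = √[μ(2/r₂ − 1/a_t)] = 57.14 m/s.
Δv₂ = v_c2 − v_a = 61.86 m/s.
Total Δv = Δv₁ + Δv₂ = 170.7 m/s.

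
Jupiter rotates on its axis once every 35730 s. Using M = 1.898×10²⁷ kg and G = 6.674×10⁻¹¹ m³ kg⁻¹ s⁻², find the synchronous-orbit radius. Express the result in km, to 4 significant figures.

r_sync ≈ 1.600×10⁵ km

μ = GM = 6.674×10⁻¹¹ × 1.898×10²⁷ = 1.267×10¹⁷ m³/s².
A synchronous orbit has period T, so by Kepler's third law a = (μT²/4π²)^(1/3).
μT²/4π² = 1.267×10¹⁷ × (3.573×10⁴)² / 39.48 = 4.096×10²⁴ m³.
a = 1.600×10⁸ m = 1.6000×10⁵ km.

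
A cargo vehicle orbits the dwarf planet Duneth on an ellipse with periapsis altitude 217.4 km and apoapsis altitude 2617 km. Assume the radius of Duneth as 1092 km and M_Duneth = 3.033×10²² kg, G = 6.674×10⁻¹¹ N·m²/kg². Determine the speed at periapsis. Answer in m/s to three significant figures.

v ≈ 1510 m/s

μ = GM = 6.674×10⁻¹¹ × 3.033×10²² = 2.024×10¹² m³/s².
r_p = 1092 + 217.4 = 1309.4 km = 1.3094×10⁶ m.
r_a = 1092 + 2617 = 3709.0 km = 3.7090×10⁶ m.
Semi-major axis a = (r_p + r_a)/2 = 2509.2 km = 2.509×10⁶ m.
Vis-viva: v² = μ(2/r − 1/a) = 2.024×10¹² × (1.527×10⁻⁶ − 3.985×10⁻⁷) = 2.285×10⁶ m²/s².
v = 1512 m/s.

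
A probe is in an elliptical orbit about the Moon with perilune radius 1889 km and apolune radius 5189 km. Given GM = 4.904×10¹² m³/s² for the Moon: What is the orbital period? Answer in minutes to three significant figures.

Semi-major axis a = (r_p + r_a)/2 = (1889.0 + 5189.0)/2 = 3539.0 km = 3.539×10⁶ m.
By Kepler's third law T = 2π√(a³/μ) = 2π × 3.006×10³ = 1.889×10⁴ s.
= 314.8 minutes.

T ≈ 315 minutes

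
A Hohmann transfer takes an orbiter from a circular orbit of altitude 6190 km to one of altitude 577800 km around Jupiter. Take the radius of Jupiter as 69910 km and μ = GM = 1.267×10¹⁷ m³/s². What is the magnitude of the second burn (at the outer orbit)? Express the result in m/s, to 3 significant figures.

r₁ = 69910 + 6190 = 76100 km = 7.6100×10⁷ m.
r₂ = 69910 + 577800 = 647710 km = 6.4771×10⁸ m.
Transfer ellipse a_t = (r₁ + r₂)/2 = 3.619×10⁸ m.
At r₁: circular v_c1 = √(μ/r₁) = 40800 m/s; transfer-perijove v_p = √[μ(2/r₁ − 1/a_t)] = 54590 m/s.
At r₂: circular v_c2 = √(μ/r₂) = 13990 m/s; transfer-apojove v_a = √[μ(2/r₂ − 1/a_t)] = 6413 m/s.
Δv₂ = v_c2 − v_a = 7573 m/s.

Δv ≈ 7570 m/s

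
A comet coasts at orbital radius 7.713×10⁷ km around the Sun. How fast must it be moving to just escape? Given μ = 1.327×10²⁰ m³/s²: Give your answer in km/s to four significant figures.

r = 7.713×10⁷ km = 7.713×10¹⁰ m.
Escape speed v_esc = √(2μ/r) = √(2 × 1.327×10²⁰ / 7.713×10¹⁰) = √(3.441×10⁹) = 58660 m/s.
= 58.66 km/s.

v_esc ≈ 58.66 km/s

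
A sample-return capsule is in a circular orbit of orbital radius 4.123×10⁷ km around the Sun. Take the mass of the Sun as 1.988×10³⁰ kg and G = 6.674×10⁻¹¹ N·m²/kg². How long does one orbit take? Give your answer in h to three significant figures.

T ≈ 1270 h

μ = GM = 6.674×10⁻¹¹ × 1.988×10³⁰ = 1.327×10²⁰ m³/s².
r = 4.123×10⁷ km = 4.123×10¹⁰ m.
Kepler's third law: T = 2π√(r³/μ) = 2π√((4.123×10¹⁰)³ / 1.327×10²⁰).
r³/μ = 5.282×10¹¹ s², so T = 2π × 7.268×10⁵ = 4.567×10⁶ s.
Converting: 4.567×10⁶ s ÷ 3600 = 1269 h.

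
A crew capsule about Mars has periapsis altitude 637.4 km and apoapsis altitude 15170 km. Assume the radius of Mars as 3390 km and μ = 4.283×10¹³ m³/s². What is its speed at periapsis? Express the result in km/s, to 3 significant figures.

v ≈ 4.18 km/s

r_p = 3390 + 637.4 = 4027.4 km = 4.0274×10⁶ m.
r_a = 3390 + 15170 = 18560 km = 1.8560×10⁷ m.
Semi-major axis a = (r_p + r_a)/2 = 11294 km = 1.129×10⁷ m.
Vis-viva: v² = μ(2/r − 1/a) = 4.283×10¹³ × (4.966×10⁻⁷ − 8.854×10⁻⁸) = 1.748×10⁷ m²/s².
v = 4181 m/s = 4.181 km/s.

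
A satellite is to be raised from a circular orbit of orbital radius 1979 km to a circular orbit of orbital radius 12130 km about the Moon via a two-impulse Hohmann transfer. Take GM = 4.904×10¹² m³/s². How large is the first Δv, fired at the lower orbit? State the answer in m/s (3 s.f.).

Δv ≈ 490 m/s

r₁ = 1979 km = 1.979×10⁶ m.
r₂ = 12130 km = 1.213×10⁷ m.
Transfer ellipse a_t = (r₁ + r₂)/2 = 7.054×10⁶ m.
At r₁: circular v_c1 = √(μ/r₁) = 1574 m/s; transfer-perilune v_p = √[μ(2/r₁ − 1/a_t)] = 2064 m/s.
Δv₁ = v_p − v_c1 = 490.0 m/s.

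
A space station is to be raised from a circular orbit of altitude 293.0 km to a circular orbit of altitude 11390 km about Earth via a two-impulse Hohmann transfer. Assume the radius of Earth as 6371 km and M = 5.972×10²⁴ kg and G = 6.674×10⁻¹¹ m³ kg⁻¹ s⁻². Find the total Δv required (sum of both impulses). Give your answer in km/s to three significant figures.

μ = GM = 6.674×10⁻¹¹ × 5.972×10²⁴ = 3.986×10¹⁴ m³/s².
r₁ = 6371 + 293.0 = 6664.0 km = 6.6640×10⁶ m.
r₂ = 6371 + 11390 = 17761 km = 1.7761×10⁷ m.
Transfer ellipse a_t = (r₁ + r₂)/2 = 1.221×10⁷ m.
At r₁: circular v_c1 = √(μ/r₁) = 7734 m/s; transfer-perigee v_p = √[μ(2/r₁ − 1/a_t)] = 9326 m/s.
Δv₁ = v_p − v_c1 = 1593 m/s.
At r₂: circular v_c2 = √(μ/r₂) = 4737 m/s; transfer-apogee v_a = √[μ(2/r₂ − 1/a_t)] = 3499 m/s.
Δv₂ = v_c2 − v_a = 1238 m/s.
Total Δv = Δv₁ + Δv₂ = 2831 m/s = 2.831 km/s.

Δv_total ≈ 2.83 km/s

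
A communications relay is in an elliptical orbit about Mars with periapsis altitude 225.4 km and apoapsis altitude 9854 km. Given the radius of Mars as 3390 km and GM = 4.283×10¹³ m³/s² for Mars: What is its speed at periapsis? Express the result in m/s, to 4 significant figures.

v ≈ 4314 m/s

r_p = 3390 + 225.4 = 3615.4 km = 3.6154×10⁶ m.
r_a = 3390 + 9854 = 13244 km = 1.3244×10⁷ m.
Semi-major axis a = (r_p + r_a)/2 = 8429.7 km = 8.430×10⁶ m.
Vis-viva: v² = μ(2/r − 1/a) = 4.283×10¹³ × (5.532×10⁻⁷ − 1.186×10⁻⁷) = 1.861×10⁷ m²/s².
v = 4314 m/s.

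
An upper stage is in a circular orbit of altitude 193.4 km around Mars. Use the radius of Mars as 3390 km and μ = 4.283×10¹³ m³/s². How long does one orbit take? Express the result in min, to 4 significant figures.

r = 3390 + 193.4 = 3583.4 km = 3.5834×10⁶ m.
Kepler's third law: T = 2π√(r³/μ) = 2π√((3.583×10⁶)³ / 4.283×10¹³).
r³/μ = 1.074×10⁶ s², so T = 2π × 1.036×10³ = 6.513×10³ s.
Converting: 6.513×10³ s ÷ 60.00 = 108.5 min.

T ≈ 108.5 min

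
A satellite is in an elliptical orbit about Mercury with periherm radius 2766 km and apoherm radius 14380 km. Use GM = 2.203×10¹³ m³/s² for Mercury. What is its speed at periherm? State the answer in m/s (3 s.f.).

Semi-major axis a = (r_p + r_a)/2 = 8573.0 km = 8.573×10⁶ m.
Vis-viva: v² = μ(2/r − 1/a) = 2.203×10¹³ × (7.231×10⁻⁷ − 1.166×10⁻⁷) = 1.336×10⁷ m²/s².
v = 3655 m/s.

v ≈ 3660 m/s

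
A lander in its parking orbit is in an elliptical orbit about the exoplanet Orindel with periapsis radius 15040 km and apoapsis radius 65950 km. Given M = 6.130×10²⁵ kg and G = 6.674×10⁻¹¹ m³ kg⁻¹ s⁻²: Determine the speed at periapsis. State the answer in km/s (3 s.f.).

v ≈ 21.0 km/s

μ = GM = 6.674×10⁻¹¹ × 6.130×10²⁵ = 4.091×10¹⁵ m³/s².
Semi-major axis a = (r_p + r_a)/2 = 40495 km = 4.050×10⁷ m.
Vis-viva: v² = μ(2/r − 1/a) = 4.091×10¹⁵ × (1.330×10⁻⁷ − 2.469×10⁻⁸) = 4.430×10⁸ m²/s².
v = 21050 m/s = 21.05 km/s.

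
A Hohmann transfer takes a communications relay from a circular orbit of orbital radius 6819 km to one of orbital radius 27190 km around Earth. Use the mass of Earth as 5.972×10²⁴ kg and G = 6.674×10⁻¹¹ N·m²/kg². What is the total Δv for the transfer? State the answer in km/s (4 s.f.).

μ = GM = 6.674×10⁻¹¹ × 5.972×10²⁴ = 3.986×10¹⁴ m³/s².
r₁ = 6819 km = 6.819×10⁶ m.
r₂ = 27190 km = 2.719×10⁷ m.
Transfer ellipse a_t = (r₁ + r₂)/2 = 1.700×10⁷ m.
At r₁: circular v_c1 = √(μ/r₁) = 7645 m/s; transfer-perigee v_p = √[μ(2/r₁ − 1/a_t)] = 9668 m/s.
Δv₁ = v_p − v_c1 = 2022 m/s.
At r₂: circular v_c2 = √(μ/r₂) = 3829 m/s; transfer-apogee v_a = √[μ(2/r₂ − 1/a_t)] = 2425 m/s.
Δv₂ = v_c2 − v_a = 1404 m/s.
Total Δv = Δv₁ + Δv₂ = 3426 m/s = 3.426 km/s.

Δv_total ≈ 3.426 km/s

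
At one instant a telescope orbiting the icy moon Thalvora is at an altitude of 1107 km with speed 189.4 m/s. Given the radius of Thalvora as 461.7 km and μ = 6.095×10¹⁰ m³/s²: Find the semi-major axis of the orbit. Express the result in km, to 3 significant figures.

a ≈ 1460 km

r = 461.7 + 1107 = 1568.7 km = 1.569×10⁶ m.
Specific orbital energy ε = v²/2 − μ/r = (189.4)²/2 − 6.095×10¹⁰/1.569×10⁶ = -2.092×10⁴ J/kg.
Since ε = −μ/(2a), a = −μ/(2ε) = 1.457×10⁶ m = 1456.9 km.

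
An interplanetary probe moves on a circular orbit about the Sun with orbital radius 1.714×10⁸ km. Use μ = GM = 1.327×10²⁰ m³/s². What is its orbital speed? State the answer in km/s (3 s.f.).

r = 1.714×10⁸ km = 1.714×10¹¹ m.
For a circular orbit v = √(μ/r) = √(1.327×10²⁰ / 1.714×10¹¹) = √(7.742×10⁸) = 27820 m/s.
That is 27.82 km/s.

v ≈ 27.8 km/s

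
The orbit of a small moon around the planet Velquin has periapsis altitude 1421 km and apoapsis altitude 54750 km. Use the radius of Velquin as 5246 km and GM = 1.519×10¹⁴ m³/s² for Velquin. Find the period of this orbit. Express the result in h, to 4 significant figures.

T ≈ 27.25 h

r_p = 5246 + 1421 = 6667.0 km = 6.6670×10⁶ m.
r_a = 5246 + 54750 = 59996 km = 5.9996×10⁷ m.
Semi-major axis a = (r_p + r_a)/2 = (6667.0 + 59996)/2 = 33332 km = 3.333×10⁷ m.
By Kepler's third law T = 2π√(a³/μ) = 2π × 1.561×10⁴ = 9.810×10⁴ s.
= 27.25 h.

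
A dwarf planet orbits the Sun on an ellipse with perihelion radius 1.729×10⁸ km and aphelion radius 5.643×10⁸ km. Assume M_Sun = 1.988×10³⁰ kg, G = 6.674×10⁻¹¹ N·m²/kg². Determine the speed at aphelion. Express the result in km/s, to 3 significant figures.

v ≈ 10.5 km/s

μ = GM = 6.674×10⁻¹¹ × 1.988×10³⁰ = 1.327×10²⁰ m³/s².
Semi-major axis a = (r_p + r_a)/2 = 3.6860×10⁸ km = 3.686×10¹¹ m.
Vis-viva: v² = μ(2/r − 1/a) = 1.327×10²⁰ × (3.544×10⁻¹² − 2.713×10⁻¹²) = 1.103×10⁸ m²/s².
v = 10500 m/s = 10.50 km/s.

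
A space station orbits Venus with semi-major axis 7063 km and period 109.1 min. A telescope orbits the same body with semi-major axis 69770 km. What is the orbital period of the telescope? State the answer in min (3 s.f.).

Kepler's third law: T² ∝ a³, so T₂ = T₁ (a₂/a₁)^(3/2).
a₂/a₁ = 9.878, (a₂/a₁)^(3/2) = 31.05.
T₂ = 109.1 × 31.05 = 3387 min.

T₂ ≈ 3390 min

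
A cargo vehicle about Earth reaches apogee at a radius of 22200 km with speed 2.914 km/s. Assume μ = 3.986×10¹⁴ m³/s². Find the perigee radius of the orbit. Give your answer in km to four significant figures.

r_a = 2.220×10⁷ m.
Specific energy ε = v²/2 − μ/r = -1.371×10⁷ J/kg, so a = −μ/(2ε) = 1.454×10⁷ m.
The apsides satisfy r_p + r_a = 2a, so the perigee radius is 2a − r_a = 6.875×10⁶ m = 6875.2 km.

perigee radius ≈ 6875 km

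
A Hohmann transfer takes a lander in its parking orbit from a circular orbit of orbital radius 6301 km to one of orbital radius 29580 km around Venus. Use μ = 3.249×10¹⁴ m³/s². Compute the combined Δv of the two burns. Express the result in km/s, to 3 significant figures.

r₁ = 6301 km = 6.301×10⁶ m.
r₂ = 29580 km = 2.958×10⁷ m.
Transfer ellipse a_t = (r₁ + r₂)/2 = 1.794×10⁷ m.
At r₁: circular v_c1 = √(μ/r₁) = 7181 m/s; transfer-periapsis v_p = √[μ(2/r₁ − 1/a_t)] = 9220 m/s.
Δv₁ = v_p − v_c1 = 2040 m/s.
At r₂: circular v_c2 = √(μ/r₂) = 3314 m/s; transfer-apoapsis v_a = √[μ(2/r₂ − 1/a_t)] = 1964 m/s.
Δv₂ = v_c2 − v_a = 1350 m/s.
Total Δv = Δv₁ + Δv₂ = 3390 m/s = 3.390 km/s.

Δv_total ≈ 3.39 km/s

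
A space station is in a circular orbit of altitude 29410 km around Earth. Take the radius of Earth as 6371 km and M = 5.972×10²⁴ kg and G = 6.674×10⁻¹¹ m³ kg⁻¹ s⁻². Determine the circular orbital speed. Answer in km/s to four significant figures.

v ≈ 3.338 km/s

μ = GM = 6.674×10⁻¹¹ × 5.972×10²⁴ = 3.986×10¹⁴ m³/s².
r = 6371 + 29410 = 35781 km = 3.5781×10⁷ m.
For a circular orbit v = √(μ/r) = √(3.986×10¹⁴ / 3.578×10⁷) = √(1.114×10⁷) = 3338 m/s.
That is 3.338 km/s.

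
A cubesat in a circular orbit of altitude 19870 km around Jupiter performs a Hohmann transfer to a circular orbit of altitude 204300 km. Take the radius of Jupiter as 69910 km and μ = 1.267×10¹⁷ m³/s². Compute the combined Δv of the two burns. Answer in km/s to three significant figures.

r₁ = 69910 + 19870 = 89780 km = 8.9780×10⁷ m.
r₂ = 69910 + 204300 = 274210 km = 2.7421×10⁸ m.
Transfer ellipse a_t = (r₁ + r₂)/2 = 1.820×10⁸ m.
At r₁: circular v_c1 = √(μ/r₁) = 37570 m/s; transfer-perijove v_p = √[μ(2/r₁ − 1/a_t)] = 46110 m/s.
Δv₁ = v_p − v_c1 = 8545 m/s.
At r₂: circular v_c2 = √(μ/r₂) = 21500 m/s; transfer-apojove v_a = √[μ(2/r₂ − 1/a_t)] = 15100 m/s.
Δv₂ = v_c2 − v_a = 6398 m/s.
Total Δv = Δv₁ + Δv₂ = 14940 m/s = 14.94 km/s.

Δv_total ≈ 14.9 km/s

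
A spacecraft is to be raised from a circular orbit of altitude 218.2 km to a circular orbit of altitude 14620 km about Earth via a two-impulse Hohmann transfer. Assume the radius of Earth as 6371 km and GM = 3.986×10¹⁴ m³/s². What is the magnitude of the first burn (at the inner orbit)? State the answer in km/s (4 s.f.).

Δv ≈ 1.818 km/s

r₁ = 6371 + 218.2 = 6589.2 km = 6.5892×10⁶ m.
r₂ = 6371 + 14620 = 20991 km = 2.0991×10⁷ m.
Transfer ellipse a_t = (r₁ + r₂)/2 = 1.379×10⁷ m.
At r₁: circular v_c1 = √(μ/r₁) = 7778 m/s; transfer-perigee v_p = √[μ(2/r₁ − 1/a_t)] = 9596 m/s.
Δv₁ = v_p − v_c1 = 1818 m/s.
= 1.818 km/s.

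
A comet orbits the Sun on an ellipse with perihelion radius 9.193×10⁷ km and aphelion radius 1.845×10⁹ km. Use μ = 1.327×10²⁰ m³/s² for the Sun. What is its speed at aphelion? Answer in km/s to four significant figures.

v ≈ 2.613 km/s

Semi-major axis a = (r_p + r_a)/2 = 9.6846×10⁸ km = 9.685×10¹¹ m.
Vis-viva: v² = μ(2/r − 1/a) = 1.327×10²⁰ × (1.084×10⁻¹² − 1.033×10⁻¹²) = 6.827×10⁶ m²/s².
v = 2613 m/s = 2.613 km/s.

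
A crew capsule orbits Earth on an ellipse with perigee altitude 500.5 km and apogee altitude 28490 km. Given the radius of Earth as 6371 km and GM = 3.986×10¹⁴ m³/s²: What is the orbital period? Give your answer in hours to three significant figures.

r_p = 6371 + 500.5 = 6871.5 km = 6.8715×10⁶ m.
r_a = 6371 + 28490 = 34861 km = 3.4861×10⁷ m.
Semi-major axis a = (r_p + r_a)/2 = (6871.5 + 34861)/2 = 20866 km = 2.087×10⁷ m.
By Kepler's third law T = 2π√(a³/μ) = 2π × 4.774×10³ = 3.000×10⁴ s.
= 8.333 hours.

T ≈ 8.33 hours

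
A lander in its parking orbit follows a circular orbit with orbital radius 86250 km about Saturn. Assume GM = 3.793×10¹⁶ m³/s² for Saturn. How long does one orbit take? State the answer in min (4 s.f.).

r = 86250 km = 8.625×10⁷ m.
Kepler's third law: T = 2π√(r³/μ) = 2π√((8.625×10⁷)³ / 3.793×10¹⁶).
r³/μ = 1.692×10⁷ s², so T = 2π × 4.113×10³ = 2.584×10⁴ s.
Converting: 2.584×10⁴ s ÷ 60.00 = 430.7 min.

T ≈ 430.7 min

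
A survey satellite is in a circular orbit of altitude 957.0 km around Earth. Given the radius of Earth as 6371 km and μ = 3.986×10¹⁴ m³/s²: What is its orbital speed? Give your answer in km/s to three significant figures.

v ≈ 7.38 km/s

r = 6371 + 957.0 = 7328.0 km = 7.3280×10⁶ m.
For a circular orbit v = √(μ/r) = √(3.986×10¹⁴ / 7.328×10⁶) = √(5.439×10⁷) = 7375 m/s.
That is 7.375 km/s.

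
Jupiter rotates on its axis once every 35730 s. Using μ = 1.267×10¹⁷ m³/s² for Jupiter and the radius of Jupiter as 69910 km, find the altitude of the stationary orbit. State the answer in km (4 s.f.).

A synchronous orbit has period T, so by Kepler's third law a = (μT²/4π²)^(1/3).
μT²/4π² = 1.267×10¹⁷ × (3.573×10⁴)² / 39.48 = 4.097×10²⁴ m³.
a = 1.600×10⁸ m = 1.6002×10⁵ km.
Altitude h = a − R = 1.6002×10⁵ − 69910 = 90105 km.

h_sync ≈ 90110 km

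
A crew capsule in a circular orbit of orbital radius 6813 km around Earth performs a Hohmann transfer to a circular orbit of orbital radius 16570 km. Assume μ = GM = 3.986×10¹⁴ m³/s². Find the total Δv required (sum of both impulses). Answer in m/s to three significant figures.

r₁ = 6813 km = 6.813×10⁶ m.
r₂ = 16570 km = 1.657×10⁷ m.
Transfer ellipse a_t = (r₁ + r₂)/2 = 1.169×10⁷ m.
At r₁: circular v_c1 = √(μ/r₁) = 7649 m/s; transfer-perigee v_p = √[μ(2/r₁ − 1/a_t)] = 9106 m/s.
Δv₁ = v_p − v_c1 = 1457 m/s.
At r₂: circular v_c2 = √(μ/r₂) = 4905 m/s; transfer-apogee v_a = √[μ(2/r₂ − 1/a_t)] = 3744 m/s.
Δv₂ = v_c2 − v_a = 1161 m/s.
Total Δv = Δv₁ + Δv₂ = 2618 m/s.

Δv_total ≈ 2620 m/s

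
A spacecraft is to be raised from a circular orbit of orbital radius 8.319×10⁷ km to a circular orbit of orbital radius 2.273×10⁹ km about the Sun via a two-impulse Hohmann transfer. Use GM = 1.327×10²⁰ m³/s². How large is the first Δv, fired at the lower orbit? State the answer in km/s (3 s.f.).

r₁ = 8.319×10⁷ km = 8.319×10¹⁰ m.
r₂ = 2.273×10⁹ km = 2.273×10¹² m.
Transfer ellipse a_t = (r₁ + r₂)/2 = 1.178×10¹² m.
At r₁: circular v_c1 = √(μ/r₁) = 39940 m/s; transfer-perihelion v_p = √[μ(2/r₁ − 1/a_t)] = 55480 m/s.
Δv₁ = v_p − v_c1 = 15540 m/s.
= 15.54 km/s.

Δv ≈ 15.5 km/s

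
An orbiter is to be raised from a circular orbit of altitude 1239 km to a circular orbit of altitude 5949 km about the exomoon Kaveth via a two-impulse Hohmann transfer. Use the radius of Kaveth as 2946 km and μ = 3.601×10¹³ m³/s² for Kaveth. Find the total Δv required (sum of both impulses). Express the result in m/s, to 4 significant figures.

r₁ = 2946 + 1239 = 4185.0 km = 4.1850×10⁶ m.
r₂ = 2946 + 5949 = 8895.0 km = 8.8950×10⁶ m.
Transfer ellipse a_t = (r₁ + r₂)/2 = 6.540×10⁶ m.
At r₁: circular v_c1 = √(μ/r₁) = 2933 m/s; transfer-periapsis v_p = √[μ(2/r₁ − 1/a_t)] = 3421 m/s.
Δv₁ = v_p − v_c1 = 487.6 m/s.
At r₂: circular v_c2 = √(μ/r₂) = 2012 m/s; transfer-apoapsis v_a = √[μ(2/r₂ − 1/a_t)] = 1610 m/s.
Δv₂ = v_c2 − v_a = 402.5 m/s.
Total Δv = Δv₁ + Δv₂ = 890.1 m/s.

Δv_total ≈ 890.1 m/s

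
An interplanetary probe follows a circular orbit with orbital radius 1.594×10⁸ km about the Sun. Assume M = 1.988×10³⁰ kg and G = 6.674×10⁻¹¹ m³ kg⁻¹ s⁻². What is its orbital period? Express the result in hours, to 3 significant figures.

T ≈ 9640 hours

μ = GM = 6.674×10⁻¹¹ × 1.988×10³⁰ = 1.327×10²⁰ m³/s².
r = 1.594×10⁸ km = 1.594×10¹¹ m.
Kepler's third law: T = 2π√(r³/μ) = 2π√((1.594×10¹¹)³ / 1.327×10²⁰).
r³/μ = 3.053×10¹³ s², so T = 2π × 5.525×10⁶ = 3.471×10⁷ s.
Converting: 3.471×10⁷ s ÷ 3600 = 9643 hours.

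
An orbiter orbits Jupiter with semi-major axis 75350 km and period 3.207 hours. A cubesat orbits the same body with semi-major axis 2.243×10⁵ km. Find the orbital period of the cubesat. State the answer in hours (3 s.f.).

T₂ ≈ 16.5 hours

Kepler's third law: T² ∝ a³, so T₂ = T₁ (a₂/a₁)^(3/2).
a₂/a₁ = 2.977, (a₂/a₁)^(3/2) = 5.136.
T₂ = 3.207 × 5.136 = 16.47 hours.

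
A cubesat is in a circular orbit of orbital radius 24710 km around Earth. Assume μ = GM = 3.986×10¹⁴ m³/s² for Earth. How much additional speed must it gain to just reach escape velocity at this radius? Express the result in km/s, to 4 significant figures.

r = 24710 km = 2.471×10⁷ m.
Circular speed v_c = √(μ/r) = 4016 m/s.
Escape speed v_esc = √(2μ/r) = √2 × v_c = 5680 m/s.
Δv = v_esc − v_c = 1664 m/s = 1.664 km/s.

Δv ≈ 1.664 km/s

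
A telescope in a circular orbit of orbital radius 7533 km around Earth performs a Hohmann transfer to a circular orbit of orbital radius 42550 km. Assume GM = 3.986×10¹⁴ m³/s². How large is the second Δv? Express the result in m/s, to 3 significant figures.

r₁ = 7533 km = 7.533×10⁶ m.
r₂ = 42550 km = 4.255×10⁷ m.
Transfer ellipse a_t = (r₁ + r₂)/2 = 2.504×10⁷ m.
At r₁: circular v_c1 = √(μ/r₁) = 7274 m/s; transfer-perigee v_p = √[μ(2/r₁ − 1/a_t)] = 9482 m/s.
At r₂: circular v_c2 = √(μ/r₂) = 3061 m/s; transfer-apogee v_a = √[μ(2/r₂ − 1/a_t)] = 1679 m/s.
Δv₂ = v_c2 − v_a = 1382 m/s.

Δv ≈ 1380 m/s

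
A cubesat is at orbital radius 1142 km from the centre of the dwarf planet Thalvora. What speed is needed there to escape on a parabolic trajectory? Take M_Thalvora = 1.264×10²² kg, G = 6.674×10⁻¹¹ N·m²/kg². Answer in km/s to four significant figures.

μ = GM = 6.674×10⁻¹¹ × 1.264×10²² = 8.436×10¹¹ m³/s².
r = 1142 km = 1.142×10⁶ m.
Escape speed v_esc = √(2μ/r) = √(2 × 8.436×10¹¹ / 1.142×10⁶) = √(1.477×10⁶) = 1215 m/s.
= 1.215 km/s.

v_esc ≈ 1.215 km/s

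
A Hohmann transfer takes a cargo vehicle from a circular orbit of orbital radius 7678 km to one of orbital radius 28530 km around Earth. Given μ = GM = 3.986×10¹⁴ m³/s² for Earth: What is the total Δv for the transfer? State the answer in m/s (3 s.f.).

r₁ = 7678 km = 7.678×10⁶ m.
r₂ = 28530 km = 2.853×10⁷ m.
Transfer ellipse a_t = (r₁ + r₂)/2 = 1.810×10⁷ m.
At r₁: circular v_c1 = √(μ/r₁) = 7205 m/s; transfer-perigee v_p = √[μ(2/r₁ − 1/a_t)] = 9045 m/s.
Δv₁ = v_p − v_c1 = 1840 m/s.
At r₂: circular v_c2 = √(μ/r₂) = 3738 m/s; transfer-apogee v_a = √[μ(2/r₂ − 1/a_t)] = 2434 m/s.
Δv₂ = v_c2 − v_a = 1304 m/s.
Total Δv = Δv₁ + Δv₂ = 3143 m/s.

Δv_total ≈ 3140 m/s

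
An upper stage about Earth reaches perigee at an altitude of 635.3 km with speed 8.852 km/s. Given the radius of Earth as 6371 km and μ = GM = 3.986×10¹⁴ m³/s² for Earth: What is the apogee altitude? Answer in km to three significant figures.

apogee altitude ≈ 9130 km

r_p = 6371 + 635.3 = 7006.3 km = 7.006×10⁶ m.
Specific energy ε = v²/2 − μ/r = -1.771×10⁷ J/kg, so a = −μ/(2ε) = 1.125×10⁷ m.
The apsides satisfy r_p + r_a = 2a, so the apogee radius is 2a − r_p = 1.550×10⁷ m = 15497 km.
Apogee altitude = 15497 − 6371 = 9126.3 km.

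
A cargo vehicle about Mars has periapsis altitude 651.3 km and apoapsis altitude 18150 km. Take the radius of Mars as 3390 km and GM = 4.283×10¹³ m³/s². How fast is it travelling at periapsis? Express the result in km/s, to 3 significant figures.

v ≈ 4.22 km/s

r_p = 3390 + 651.3 = 4041.3 km = 4.0413×10⁶ m.
r_a = 3390 + 18150 = 21540 km = 2.1540×10⁷ m.
Semi-major axis a = (r_p + r_a)/2 = 12791 km = 1.279×10⁷ m.
Vis-viva: v² = μ(2/r − 1/a) = 4.283×10¹³ × (4.949×10⁻⁷ − 7.818×10⁻⁸) = 1.785×10⁷ m²/s².
v = 4225 m/s = 4.225 km/s.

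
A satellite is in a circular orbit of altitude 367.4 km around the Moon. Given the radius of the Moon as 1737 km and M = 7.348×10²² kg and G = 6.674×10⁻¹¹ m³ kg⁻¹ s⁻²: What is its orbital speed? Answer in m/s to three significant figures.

μ = GM = 6.674×10⁻¹¹ × 7.348×10²² = 4.904×10¹² m³/s².
r = 1737 + 367.4 = 2104.4 km = 2.1044×10⁶ m.
For a circular orbit v = √(μ/r) = √(4.904×10¹² / 2.104×10⁶) = √(2.330×10⁶) = 1527 m/s.

v ≈ 1530 m/s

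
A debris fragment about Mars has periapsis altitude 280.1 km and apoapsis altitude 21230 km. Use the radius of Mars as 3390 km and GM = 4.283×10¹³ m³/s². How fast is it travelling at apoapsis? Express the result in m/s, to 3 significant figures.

r_p = 3390 + 280.1 = 3670.1 km = 3.6701×10⁶ m.
r_a = 3390 + 21230 = 24620 km = 2.4620×10⁷ m.
Semi-major axis a = (r_p + r_a)/2 = 14145 km = 1.415×10⁷ m.
Vis-viva: v² = μ(2/r − 1/a) = 4.283×10¹³ × (8.123×10⁻⁸ − 7.070×10⁻⁸) = 4.514×10⁵ m²/s².
v = 671.8 m/s.

v ≈ 672 m/s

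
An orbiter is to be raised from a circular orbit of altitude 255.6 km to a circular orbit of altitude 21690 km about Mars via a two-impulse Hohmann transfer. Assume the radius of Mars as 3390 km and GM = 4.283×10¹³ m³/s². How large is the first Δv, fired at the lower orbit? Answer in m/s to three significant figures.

Δv ≈ 1100 m/s

r₁ = 3390 + 255.6 = 3645.6 km = 3.6456×10⁶ m.
r₂ = 3390 + 21690 = 25080 km = 2.5080×10⁷ m.
Transfer ellipse a_t = (r₁ + r₂)/2 = 1.436×10⁷ m.
At r₁: circular v_c1 = √(μ/r₁) = 3428 m/s; transfer-periapsis v_p = √[μ(2/r₁ − 1/a_t)] = 4529 m/s.
Δv₁ = v_p − v_c1 = 1102 m/s.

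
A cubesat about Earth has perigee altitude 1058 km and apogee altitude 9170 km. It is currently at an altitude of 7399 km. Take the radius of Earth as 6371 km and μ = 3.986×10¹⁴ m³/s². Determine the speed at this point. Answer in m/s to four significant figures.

r_p = 6371 + 1058 = 7429.0 km = 7.4290×10⁶ m.
r_a = 6371 + 9170 = 15541 km = 1.5541×10⁷ m.
r = 6371 + 7399 = 13770 km = 1.377×10⁷ m.
Semi-major axis a = (r_p + r_a)/2 = 11485 km = 1.148×10⁷ m.
Vis-viva: v² = μ(2/r − 1/a) = 3.986×10¹⁴ × (1.452×10⁻⁷ − 8.707×10⁻⁸) = 2.319×10⁷ m²/s².
v = 4815 m/s.

v ≈ 4815 m/s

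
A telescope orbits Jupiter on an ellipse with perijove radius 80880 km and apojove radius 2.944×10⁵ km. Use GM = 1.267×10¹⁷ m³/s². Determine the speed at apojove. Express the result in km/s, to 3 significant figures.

v ≈ 13.6 km/s

Semi-major axis a = (r_p + r_a)/2 = 1.8764×10⁵ km = 1.876×10⁸ m.
Vis-viva: v² = μ(2/r − 1/a) = 1.267×10¹⁷ × (6.793×10⁻⁹ − 5.329×10⁻⁹) = 1.855×10⁸ m²/s².
v = 13620 m/s = 13.62 km/s.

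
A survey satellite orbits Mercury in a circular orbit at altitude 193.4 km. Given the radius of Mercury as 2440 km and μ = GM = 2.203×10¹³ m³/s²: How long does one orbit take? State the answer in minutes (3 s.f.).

T ≈ 95.3 minutes

r = 2440 + 193.4 = 2633.4 km = 2.6334×10⁶ m.
Kepler's third law: T = 2π√(r³/μ) = 2π√((2.633×10⁶)³ / 2.203×10¹³).
r³/μ = 8.290×10⁵ s², so T = 2π × 9.105×10² = 5.721×10³ s.
Converting: 5.721×10³ s ÷ 60.00 = 95.34 minutes.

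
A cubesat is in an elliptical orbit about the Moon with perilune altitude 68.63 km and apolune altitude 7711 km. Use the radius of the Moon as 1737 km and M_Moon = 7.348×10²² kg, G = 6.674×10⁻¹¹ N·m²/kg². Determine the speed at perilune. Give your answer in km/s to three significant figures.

v ≈ 2.14 km/s

μ = GM = 6.674×10⁻¹¹ × 7.348×10²² = 4.904×10¹² m³/s².
r_p = 1737 + 68.63 = 1805.6 km = 1.8056×10⁶ m.
r_a = 1737 + 7711 = 9448.0 km = 9.4480×10⁶ m.
Semi-major axis a = (r_p + r_a)/2 = 5626.8 km = 5.627×10⁶ m.
Vis-viva: v² = μ(2/r − 1/a) = 4.904×10¹² × (1.108×10⁻⁶ − 1.777×10⁻⁷) = 4.560×10⁶ m²/s².
v = 2136 m/s = 2.136 km/s.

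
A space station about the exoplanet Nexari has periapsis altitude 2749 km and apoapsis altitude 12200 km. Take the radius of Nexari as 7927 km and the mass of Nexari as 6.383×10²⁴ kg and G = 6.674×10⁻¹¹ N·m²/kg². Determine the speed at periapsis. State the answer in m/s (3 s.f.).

μ = GM = 6.674×10⁻¹¹ × 6.383×10²⁴ = 4.260×10¹⁴ m³/s².
r_p = 7927 + 2749 = 10676 km = 1.0676×10⁷ m.
r_a = 7927 + 12200 = 20127 km = 2.0127×10⁷ m.
Semi-major axis a = (r_p + r_a)/2 = 15402 km = 1.540×10⁷ m.
Vis-viva: v² = μ(2/r − 1/a) = 4.260×10¹⁴ × (1.873×10⁻⁷ − 6.493×10⁻⁸) = 5.215×10⁷ m²/s².
v = 7221 m/s.

v ≈ 7220 m/s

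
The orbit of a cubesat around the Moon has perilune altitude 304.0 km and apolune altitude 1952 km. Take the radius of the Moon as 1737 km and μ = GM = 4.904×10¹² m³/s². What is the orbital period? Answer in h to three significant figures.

T ≈ 3.82 h

r_p = 1737 + 304.0 = 2041.0 km = 2.0410×10⁶ m.
r_a = 1737 + 1952 = 3689.0 km = 3.6890×10⁶ m.
Semi-major axis a = (r_p + r_a)/2 = (2041.0 + 3689.0)/2 = 2865.0 km = 2.865×10⁶ m.
By Kepler's third law T = 2π√(a³/μ) = 2π × 2.190×10³ = 1.376×10⁴ s.
= 3.822 h.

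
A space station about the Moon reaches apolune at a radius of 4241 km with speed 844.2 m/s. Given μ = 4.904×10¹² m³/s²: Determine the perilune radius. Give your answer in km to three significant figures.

r_a = 4.241×10⁶ m.
Specific energy ε = v²/2 − μ/r = -8.000×10⁵ J/kg, so a = −μ/(2ε) = 3.065×10⁶ m.
The apsides satisfy r_p + r_a = 2a, so the perilune radius is 2a − r_a = 1.889×10⁶ m = 1889.0 km.

perilune radius ≈ 1890 km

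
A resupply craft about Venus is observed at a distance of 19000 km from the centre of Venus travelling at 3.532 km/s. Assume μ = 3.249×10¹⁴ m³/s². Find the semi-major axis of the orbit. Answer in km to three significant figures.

a ≈ 15000 km

r = 1.900×10⁷ m.
Specific orbital energy ε = v²/2 − μ/r = (3532)²/2 − 3.249×10¹⁴/1.900×10⁷ = -1.086×10⁷ J/kg.
Since ε = −μ/(2a), a = −μ/(2ε) = 1.496×10⁷ m = 14955 km.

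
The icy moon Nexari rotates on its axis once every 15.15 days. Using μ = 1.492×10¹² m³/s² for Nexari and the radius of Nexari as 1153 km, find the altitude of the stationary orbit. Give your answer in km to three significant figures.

T = 15.15 days = 1.309×10⁶ s.
A synchronous orbit has period T, so by Kepler's third law a = (μT²/4π²)^(1/3).
μT²/4π² = 1.492×10¹² × (1.309×10⁶)² / 39.48 = 6.475×10²² m³.
a = 4.016×10⁷ m = 40156 km.
Altitude h = a − R = 40156 − 1153 = 39003 km.

h_sync ≈ 39000 km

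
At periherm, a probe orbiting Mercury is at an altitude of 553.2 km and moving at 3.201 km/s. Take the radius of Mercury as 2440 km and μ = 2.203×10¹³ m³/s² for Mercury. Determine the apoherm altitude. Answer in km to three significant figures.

r_p = 2440 + 553.2 = 2993.2 km = 2.993×10⁶ m.
Specific energy ε = v²/2 − μ/r = -2.237×10⁶ J/kg, so a = −μ/(2ε) = 4.924×10⁶ m.
The apsides satisfy r_p + r_a = 2a, so the apoherm radius is 2a − r_p = 6.856×10⁶ m = 6855.6 km.
Apoherm altitude = 6855.6 − 2440 = 4415.6 km.

apoherm altitude ≈ 4420 km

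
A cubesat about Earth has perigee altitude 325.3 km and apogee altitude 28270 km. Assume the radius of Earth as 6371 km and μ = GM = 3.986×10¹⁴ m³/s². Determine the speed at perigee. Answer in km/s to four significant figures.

r_p = 6371 + 325.3 = 6696.3 km = 6.6963×10⁶ m.
r_a = 6371 + 28270 = 34641 km = 3.4641×10⁷ m.
Semi-major axis a = (r_p + r_a)/2 = 20669 km = 2.067×10⁷ m.
Vis-viva: v² = μ(2/r − 1/a) = 3.986×10¹⁴ × (2.987×10⁻⁷ − 4.838×10⁻⁸) = 9.977×10⁷ m²/s².
v = 9988 m/s = 9.988 km/s.

v ≈ 9.988 km/s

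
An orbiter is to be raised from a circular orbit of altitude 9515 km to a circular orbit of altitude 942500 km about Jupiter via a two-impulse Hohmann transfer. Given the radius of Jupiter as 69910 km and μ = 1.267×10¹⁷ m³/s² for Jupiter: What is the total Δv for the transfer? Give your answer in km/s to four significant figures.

Δv_total ≈ 21.37 km/s

r₁ = 69910 + 9515 = 79425 km = 7.9425×10⁷ m.
r₂ = 69910 + 942500 = 1012400 km = 1.0124×10⁹ m.
Transfer ellipse a_t = (r₁ + r₂)/2 = 5.459×10⁸ m.
At r₁: circular v_c1 = √(μ/r₁) = 39940 m/s; transfer-perijove v_p = √[μ(2/r₁ − 1/a_t)] = 54390 m/s.
Δv₁ = v_p − v_c1 = 14450 m/s.
At r₂: circular v_c2 = √(μ/r₂) = 11190 m/s; transfer-apojove v_a = √[μ(2/r₂ − 1/a_t)] = 4267 m/s.
Δv₂ = v_c2 − v_a = 6920 m/s.
Total Δv = Δv₁ + Δv₂ = 21370 m/s = 21.37 km/s.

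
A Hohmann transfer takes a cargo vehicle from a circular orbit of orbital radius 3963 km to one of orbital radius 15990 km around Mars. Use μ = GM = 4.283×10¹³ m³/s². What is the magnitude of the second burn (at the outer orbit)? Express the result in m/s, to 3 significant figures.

Δv ≈ 605 m/s

r₁ = 3963 km = 3.963×10⁶ m.
r₂ = 15990 km = 1.599×10⁷ m.
Transfer ellipse a_t = (r₁ + r₂)/2 = 9.976×10⁶ m.
At r₁: circular v_c1 = √(μ/r₁) = 3287 m/s; transfer-periapsis v_p = √[μ(2/r₁ − 1/a_t)] = 4162 m/s.
At r₂: circular v_c2 = √(μ/r₂) = 1637 m/s; transfer-apoapsis v_a = √[μ(2/r₂ − 1/a_t)] = 1032 m/s.
Δv₂ = v_c2 − v_a = 605.1 m/s.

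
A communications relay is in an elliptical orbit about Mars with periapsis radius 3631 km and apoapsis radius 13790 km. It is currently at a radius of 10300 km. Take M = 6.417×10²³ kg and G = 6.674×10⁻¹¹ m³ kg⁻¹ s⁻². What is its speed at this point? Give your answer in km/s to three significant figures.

μ = GM = 6.674×10⁻¹¹ × 6.417×10²³ = 4.283×10¹³ m³/s².
Semi-major axis a = (r_p + r_a)/2 = 8710.5 km = 8.710×10⁶ m.
Vis-viva: v² = μ(2/r − 1/a) = 4.283×10¹³ × (1.942×10⁻⁷ − 1.148×10⁻⁷) = 3.399×10⁶ m²/s².
v = 1844 m/s = 1.844 km/s.

v ≈ 1.84 km/s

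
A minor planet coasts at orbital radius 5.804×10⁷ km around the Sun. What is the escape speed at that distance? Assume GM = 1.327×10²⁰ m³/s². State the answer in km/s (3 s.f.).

r = 5.804×10⁷ km = 5.804×10¹⁰ m.
Escape speed v_esc = √(2μ/r) = √(2 × 1.327×10²⁰ / 5.804×10¹⁰) = √(4.573×10⁹) = 67620 m/s.
= 67.62 km/s.

v_esc ≈ 67.6 km/s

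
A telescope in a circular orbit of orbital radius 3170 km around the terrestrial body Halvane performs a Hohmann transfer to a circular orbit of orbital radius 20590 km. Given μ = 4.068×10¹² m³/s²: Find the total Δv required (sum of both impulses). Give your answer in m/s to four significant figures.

r₁ = 3170 km = 3.170×10⁶ m.
r₂ = 20590 km = 2.059×10⁷ m.
Transfer ellipse a_t = (r₁ + r₂)/2 = 1.188×10⁷ m.
At r₁: circular v_c1 = √(μ/r₁) = 1133 m/s; transfer-periapsis v_p = √[μ(2/r₁ − 1/a_t)] = 1491 m/s.
Δv₁ = v_p − v_c1 = 358.5 m/s.
At r₂: circular v_c2 = √(μ/r₂) = 444.5 m/s; transfer-apoapsis v_a = √[μ(2/r₂ − 1/a_t)] = 229.6 m/s.
Δv₂ = v_c2 − v_a = 214.9 m/s.
Total Δv = Δv₁ + Δv₂ = 573.4 m/s.

Δv_total ≈ 573.4 m/s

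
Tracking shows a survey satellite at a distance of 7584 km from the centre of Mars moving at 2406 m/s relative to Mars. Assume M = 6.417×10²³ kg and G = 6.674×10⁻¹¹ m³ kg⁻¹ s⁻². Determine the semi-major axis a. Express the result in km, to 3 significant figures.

a ≈ 7780 km

μ = GM = 6.674×10⁻¹¹ × 6.417×10²³ = 4.283×10¹³ m³/s².
r = 7.584×10⁶ m.
Vis-viva rearranged: 1/a = 2/r − v²/μ = 2.637×10⁻⁷ − 1.352×10⁻⁷ = 1.285×10⁻⁷ m⁻¹.
a = 7.779×10⁶ m = 7779.4 km.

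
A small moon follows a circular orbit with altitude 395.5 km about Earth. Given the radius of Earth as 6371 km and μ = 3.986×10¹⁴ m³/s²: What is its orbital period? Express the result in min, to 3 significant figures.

T ≈ 92.3 min

r = 6371 + 395.5 = 6766.5 km = 6.7665×10⁶ m.
Kepler's third law: T = 2π√(r³/μ) = 2π√((6.766×10⁶)³ / 3.986×10¹⁴).
r³/μ = 7.772×10⁵ s², so T = 2π × 8.816×10² = 5.539×10³ s.
Converting: 5.539×10³ s ÷ 60.00 = 92.32 min.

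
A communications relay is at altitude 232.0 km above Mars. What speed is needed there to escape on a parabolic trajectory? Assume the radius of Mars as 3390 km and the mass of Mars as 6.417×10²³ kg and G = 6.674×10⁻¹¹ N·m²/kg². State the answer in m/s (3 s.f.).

v_esc ≈ 4860 m/s

μ = GM = 6.674×10⁻¹¹ × 6.417×10²³ = 4.283×10¹³ m³/s².
r = 3390 + 232.0 = 3622.0 km = 3.6220×10⁶ m.
Escape speed v_esc = √(2μ/r) = √(2 × 4.283×10¹³ / 3.622×10⁶) = √(2.365×10⁷) = 4863 m/s.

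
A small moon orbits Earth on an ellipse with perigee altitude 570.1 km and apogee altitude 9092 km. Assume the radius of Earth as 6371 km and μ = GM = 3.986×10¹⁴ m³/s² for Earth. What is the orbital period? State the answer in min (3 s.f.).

r_p = 6371 + 570.1 = 6941.1 km = 6.9411×10⁶ m.
r_a = 6371 + 9092 = 15463 km = 1.5463×10⁷ m.
Semi-major axis a = (r_p + r_a)/2 = (6941.1 + 15463)/2 = 11202 km = 1.120×10⁷ m.
By Kepler's third law T = 2π√(a³/μ) = 2π × 1.878×10³ = 1.180×10⁴ s.
= 196.7 min.

T ≈ 197 min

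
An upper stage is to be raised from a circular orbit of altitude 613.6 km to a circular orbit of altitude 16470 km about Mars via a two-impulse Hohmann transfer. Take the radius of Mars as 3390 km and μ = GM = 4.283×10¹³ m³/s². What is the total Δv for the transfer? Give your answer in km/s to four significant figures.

r₁ = 3390 + 613.6 = 4003.6 km = 4.0036×10⁶ m.
r₂ = 3390 + 16470 = 19860 km = 1.9860×10⁷ m.
Transfer ellipse a_t = (r₁ + r₂)/2 = 1.193×10⁷ m.
At r₁: circular v_c1 = √(μ/r₁) = 3271 m/s; transfer-periapsis v_p = √[μ(2/r₁ − 1/a_t)] = 4220 m/s.
Δv₁ = v_p − v_c1 = 949.0 m/s.
At r₂: circular v_c2 = √(μ/r₂) = 1469 m/s; transfer-apoapsis v_a = √[μ(2/r₂ − 1/a_t)] = 850.7 m/s.
Δv₂ = v_c2 − v_a = 617.9 m/s.
Total Δv = Δv₁ + Δv₂ = 1567 m/s = 1.567 km/s.

Δv_total ≈ 1.567 km/s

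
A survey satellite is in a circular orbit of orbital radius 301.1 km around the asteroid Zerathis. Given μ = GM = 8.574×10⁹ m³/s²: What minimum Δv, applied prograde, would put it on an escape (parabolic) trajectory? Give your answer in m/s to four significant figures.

Δv ≈ 69.90 m/s

r = 301.1 km = 3.011×10⁵ m.
Circular speed v_c = √(μ/r) = 168.7 m/s.
Escape speed v_esc = √(2μ/r) = √2 × v_c = 238.6 m/s.
Δv = v_esc − v_c = 69.90 m/s.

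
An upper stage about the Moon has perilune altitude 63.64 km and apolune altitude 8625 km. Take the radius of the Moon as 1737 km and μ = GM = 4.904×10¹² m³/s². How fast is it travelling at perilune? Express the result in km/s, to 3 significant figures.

v ≈ 2.15 km/s

r_p = 1737 + 63.64 = 1800.6 km = 1.8006×10⁶ m.
r_a = 1737 + 8625 = 10362 km = 1.0362×10⁷ m.
Semi-major axis a = (r_p + r_a)/2 = 6081.3 km = 6.081×10⁶ m.
Vis-viva: v² = μ(2/r − 1/a) = 4.904×10¹² × (1.111×10⁻⁶ − 1.644×10⁻⁷) = 4.641×10⁶ m²/s².
v = 2154 m/s = 2.154 km/s.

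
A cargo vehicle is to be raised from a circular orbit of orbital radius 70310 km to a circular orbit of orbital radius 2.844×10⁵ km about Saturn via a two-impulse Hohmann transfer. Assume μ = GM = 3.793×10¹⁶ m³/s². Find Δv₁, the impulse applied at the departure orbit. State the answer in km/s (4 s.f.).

Δv ≈ 6.186 km/s

r₁ = 70310 km = 7.031×10⁷ m.
r₂ = 2.844×10⁵ km = 2.844×10⁸ m.
Transfer ellipse a_t = (r₁ + r₂)/2 = 1.774×10⁸ m.
At r₁: circular v_c1 = √(μ/r₁) = 23230 m/s; transfer-perikrone v_p = √[μ(2/r₁ − 1/a_t)] = 29410 m/s.
Δv₁ = v_p − v_c1 = 6186 m/s.
= 6.186 km/s.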